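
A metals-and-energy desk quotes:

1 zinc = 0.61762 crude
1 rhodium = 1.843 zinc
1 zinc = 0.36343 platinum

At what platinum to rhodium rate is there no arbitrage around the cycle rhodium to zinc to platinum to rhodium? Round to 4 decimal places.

1.4930

Known legs of the cycle: 1.843 × 0.36343 = 0.66980149
For no arbitrage the full-cycle product must be 1, so the missing rate is 1 / 0.66980149 ≈ 1.492980.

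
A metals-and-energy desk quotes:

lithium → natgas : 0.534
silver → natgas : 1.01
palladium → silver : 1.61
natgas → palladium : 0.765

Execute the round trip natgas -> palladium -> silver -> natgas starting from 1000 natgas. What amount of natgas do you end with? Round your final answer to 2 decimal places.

1000 natgas × 0.765 = 765 palladium
765 palladium × 1.61 = 1231.65 silver
1231.65 silver × 1.01 = 1243.9665 natgas

1243.97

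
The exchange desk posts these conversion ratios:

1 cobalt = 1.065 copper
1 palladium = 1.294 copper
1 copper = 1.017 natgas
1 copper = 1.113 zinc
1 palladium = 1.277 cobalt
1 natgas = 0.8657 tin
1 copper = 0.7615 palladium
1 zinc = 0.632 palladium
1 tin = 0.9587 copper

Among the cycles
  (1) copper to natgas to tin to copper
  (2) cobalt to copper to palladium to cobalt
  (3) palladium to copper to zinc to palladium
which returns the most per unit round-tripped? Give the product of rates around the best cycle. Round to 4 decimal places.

(1) 1.017 × 0.8657 × 0.9587 = 0.84406
(2) 1.065 × 0.7615 × 1.277 = 1.03564
(3) 1.294 × 1.113 × 0.632 = 0.91022
Highest is cycle (2) at 1.0356 (>1, arbitrage).

1.0356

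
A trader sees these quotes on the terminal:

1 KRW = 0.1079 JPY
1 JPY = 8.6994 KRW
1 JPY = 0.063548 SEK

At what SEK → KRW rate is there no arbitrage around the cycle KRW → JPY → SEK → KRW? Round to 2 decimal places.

145.84

Known legs of the cycle: 0.1079 × 0.063548 = 0.0068568292
For no arbitrage the full-cycle product must be 1, so the missing rate is 1 / 0.0068568292 ≈ 145.8400.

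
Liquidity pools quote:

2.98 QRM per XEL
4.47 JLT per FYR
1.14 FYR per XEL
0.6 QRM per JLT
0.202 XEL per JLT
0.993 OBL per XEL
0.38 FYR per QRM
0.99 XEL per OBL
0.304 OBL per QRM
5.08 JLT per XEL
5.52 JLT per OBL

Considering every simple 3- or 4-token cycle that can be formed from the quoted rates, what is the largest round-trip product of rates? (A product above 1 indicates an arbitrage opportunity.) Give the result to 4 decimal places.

1.1072

OBL→JLT→XEL→OBL: 5.52 × 0.202 × 0.993 = 1.10723
JLT→XEL→FYR→JLT: 0.202 × 1.14 × 4.47 = 1.02935
JLT→XEL→QRM→FYR→JLT: 0.202 × 2.98 × 0.38 × 4.47 = 1.02249
JLT→QRM→FYR→JLT: 0.6 × 0.38 × 4.47 = 1.01916
OBL→JLT→XEL→QRM→OBL: 5.52 × 0.202 × 2.98 × 0.304 = 1.01014
OBL→JLT→QRM→OBL: 5.52 × 0.6 × 0.304 = 1.00685
OBL→XEL→JLT→QRM→OBL: 0.99 × 5.08 × 0.6 × 0.304 = 0.91733
OBL→XEL→QRM→OBL: 0.99 × 2.98 × 0.304 = 0.89686
Maximum is OBL→JLT→XEL→OBL at 1.1072; arbitrage exists.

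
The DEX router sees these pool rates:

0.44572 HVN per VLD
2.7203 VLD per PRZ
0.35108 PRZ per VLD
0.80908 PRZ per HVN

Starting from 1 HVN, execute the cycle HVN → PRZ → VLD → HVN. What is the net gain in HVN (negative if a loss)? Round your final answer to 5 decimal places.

-0.01900

1 HVN × 0.80908 = 0.80908 PRZ
0.80908 PRZ × 2.7203 = 2.200940324 VLD
2.200940324 VLD × 0.44572 = 0.98100312121328 HVN
Net change: 0.98100312121328 − 1 = -0.01899687878672 HVN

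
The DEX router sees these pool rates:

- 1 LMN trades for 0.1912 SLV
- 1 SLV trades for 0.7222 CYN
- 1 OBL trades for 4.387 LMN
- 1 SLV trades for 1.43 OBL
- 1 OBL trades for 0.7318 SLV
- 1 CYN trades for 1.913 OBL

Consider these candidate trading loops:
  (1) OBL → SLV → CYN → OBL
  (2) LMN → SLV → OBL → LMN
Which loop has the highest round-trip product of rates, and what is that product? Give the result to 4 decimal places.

1.1995

(1) 0.7318 × 0.7222 × 1.913 = 1.01103
(2) 0.1912 × 1.43 × 4.387 = 1.19948
Highest is cycle (2) at 1.1995 (>1, arbitrage).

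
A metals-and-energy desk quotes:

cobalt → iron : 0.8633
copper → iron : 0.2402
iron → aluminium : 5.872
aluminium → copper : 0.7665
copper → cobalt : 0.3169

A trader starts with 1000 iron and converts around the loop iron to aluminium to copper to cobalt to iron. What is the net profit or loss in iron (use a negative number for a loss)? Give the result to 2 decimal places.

1000 iron × 5.872 = 5872 aluminium
5872 aluminium × 0.7665 = 4500.888 copper
4500.888 copper × 0.3169 = 1426.3314072 cobalt
1426.3314072 cobalt × 0.8633 = 1231.35190383576 iron
Net change: 1231.35190383576 − 1000 = 231.35190383576 iron

231.35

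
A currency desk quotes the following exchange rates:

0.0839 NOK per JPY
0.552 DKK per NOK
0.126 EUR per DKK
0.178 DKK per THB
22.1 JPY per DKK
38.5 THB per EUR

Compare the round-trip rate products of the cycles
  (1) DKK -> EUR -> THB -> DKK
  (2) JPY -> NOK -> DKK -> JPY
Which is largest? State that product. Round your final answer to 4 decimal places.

1.0235

(1) 0.126 × 38.5 × 0.178 = 0.86348
(2) 0.0839 × 0.552 × 22.1 = 1.02351
Highest is cycle (2) at 1.0235 (>1, arbitrage).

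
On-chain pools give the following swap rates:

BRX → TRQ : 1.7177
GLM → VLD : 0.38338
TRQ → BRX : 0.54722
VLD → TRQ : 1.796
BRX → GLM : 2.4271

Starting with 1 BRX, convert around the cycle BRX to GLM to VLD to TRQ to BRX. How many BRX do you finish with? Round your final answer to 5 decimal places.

0.91450

1 BRX × 2.4271 = 2.4271 GLM
2.4271 GLM × 0.38338 = 0.930501598 VLD
0.930501598 VLD × 1.796 = 1.671180870008 TRQ
1.671180870008 TRQ × 0.54722 = 0.91450359568577776 BRX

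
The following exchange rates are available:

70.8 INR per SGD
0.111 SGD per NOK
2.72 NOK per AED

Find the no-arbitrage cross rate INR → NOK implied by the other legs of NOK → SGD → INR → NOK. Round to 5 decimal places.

0.12725

Known legs of the cycle: 0.111 × 70.8 = 7.8588
For no arbitrage the full-cycle product must be 1, so the missing rate is 1 / 7.8588 ≈ 0.1272459.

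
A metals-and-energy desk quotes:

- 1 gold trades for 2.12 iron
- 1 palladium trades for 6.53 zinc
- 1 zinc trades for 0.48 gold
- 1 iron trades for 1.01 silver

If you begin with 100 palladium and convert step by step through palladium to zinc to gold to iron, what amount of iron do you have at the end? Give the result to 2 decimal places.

664.49

100 palladium × 6.53 = 653 zinc
653 zinc × 0.48 = 313.44 gold
313.44 gold × 2.12 = 664.4928 iron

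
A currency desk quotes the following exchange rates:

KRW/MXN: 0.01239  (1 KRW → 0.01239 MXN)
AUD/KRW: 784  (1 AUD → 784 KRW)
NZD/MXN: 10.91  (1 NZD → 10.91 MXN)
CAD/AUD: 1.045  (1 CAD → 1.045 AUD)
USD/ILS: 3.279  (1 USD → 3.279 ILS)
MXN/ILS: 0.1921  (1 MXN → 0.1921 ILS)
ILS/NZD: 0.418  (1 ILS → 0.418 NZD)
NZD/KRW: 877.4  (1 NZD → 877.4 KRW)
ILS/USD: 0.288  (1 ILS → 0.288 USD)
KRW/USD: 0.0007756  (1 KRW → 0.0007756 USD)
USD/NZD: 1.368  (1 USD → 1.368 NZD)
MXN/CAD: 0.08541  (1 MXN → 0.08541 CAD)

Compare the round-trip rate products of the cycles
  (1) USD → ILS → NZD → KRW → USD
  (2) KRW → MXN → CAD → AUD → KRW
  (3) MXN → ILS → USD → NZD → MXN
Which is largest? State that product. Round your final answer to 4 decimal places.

(1) 3.279 × 0.418 × 877.4 × 0.0007756 = 0.93272
(2) 0.01239 × 0.08541 × 1.045 × 784 = 0.86699
(3) 0.1921 × 0.288 × 1.368 × 10.91 = 0.82572
Highest is cycle (1) at 0.9327 (≤1, no arbitrage).

0.9327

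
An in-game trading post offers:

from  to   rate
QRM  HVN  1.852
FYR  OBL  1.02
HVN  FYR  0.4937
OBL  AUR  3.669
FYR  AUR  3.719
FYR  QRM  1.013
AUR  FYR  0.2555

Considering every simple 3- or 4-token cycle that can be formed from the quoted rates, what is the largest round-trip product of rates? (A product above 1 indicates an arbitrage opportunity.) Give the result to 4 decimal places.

0.9562

FYR→OBL→AUR→FYR: 1.02 × 3.669 × 0.2555 = 0.95618
HVN→FYR→QRM→HVN: 0.4937 × 1.013 × 1.852 = 0.92622
Maximum is FYR→OBL→AUR→FYR at 0.9562; no arbitrage — every cycle loses value.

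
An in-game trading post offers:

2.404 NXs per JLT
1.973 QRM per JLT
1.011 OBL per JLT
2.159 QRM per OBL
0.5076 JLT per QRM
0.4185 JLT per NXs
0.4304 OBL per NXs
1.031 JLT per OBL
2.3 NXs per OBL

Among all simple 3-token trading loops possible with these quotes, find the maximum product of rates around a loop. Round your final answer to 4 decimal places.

QRM→JLT→OBL→QRM: 0.5076 × 1.011 × 2.159 = 1.10796
NXs→OBL→JLT→NXs: 0.4304 × 1.031 × 2.404 = 1.06676
NXs→JLT→OBL→NXs: 0.4185 × 1.011 × 2.3 = 0.97314
Maximum is QRM→JLT→OBL→QRM at 1.1080; arbitrage exists.

1.1080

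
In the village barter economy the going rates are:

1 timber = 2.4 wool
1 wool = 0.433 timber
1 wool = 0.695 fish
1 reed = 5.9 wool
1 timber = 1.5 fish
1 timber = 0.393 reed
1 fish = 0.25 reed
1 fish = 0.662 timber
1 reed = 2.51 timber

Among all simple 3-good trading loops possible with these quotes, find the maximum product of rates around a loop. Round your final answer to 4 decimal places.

1.1042

timber→wool→fish→timber: 2.4 × 0.695 × 0.662 = 1.10422
reed→wool→fish→reed: 5.9 × 0.695 × 0.25 = 1.02513
reed→wool→timber→reed: 5.9 × 0.433 × 0.393 = 1.00400
reed→timber→fish→reed: 2.51 × 1.5 × 0.25 = 0.94125
Maximum is timber→wool→fish→timber at 1.1042; arbitrage exists.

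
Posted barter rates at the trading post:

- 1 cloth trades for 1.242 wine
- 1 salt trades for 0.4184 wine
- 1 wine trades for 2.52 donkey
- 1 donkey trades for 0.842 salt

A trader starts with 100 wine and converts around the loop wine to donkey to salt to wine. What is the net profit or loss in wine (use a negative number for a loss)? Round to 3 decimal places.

-11.222

100 wine × 2.52 = 252 donkey
252 donkey × 0.842 = 212.184 salt
212.184 salt × 0.4184 = 88.7777856 wine
Net change: 88.7777856 − 100 = -11.2222144 wine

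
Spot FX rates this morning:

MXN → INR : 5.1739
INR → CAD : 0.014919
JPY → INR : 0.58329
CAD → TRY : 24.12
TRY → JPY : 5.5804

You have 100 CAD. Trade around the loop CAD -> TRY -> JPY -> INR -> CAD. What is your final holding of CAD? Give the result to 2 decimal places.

100 CAD × 24.12 = 2412 TRY
2412 TRY × 5.5804 = 13459.9248 JPY
13459.9248 JPY × 0.58329 = 7851.039536592 INR
7851.039536592 INR × 0.014919 = 117.129658846416048 CAD

117.13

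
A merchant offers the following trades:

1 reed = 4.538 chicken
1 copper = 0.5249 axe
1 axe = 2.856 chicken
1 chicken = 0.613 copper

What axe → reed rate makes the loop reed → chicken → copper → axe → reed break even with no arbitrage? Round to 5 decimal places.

Known legs of the cycle: 4.538 × 0.613 × 0.5249 = 1.4601636706
For no arbitrage the full-cycle product must be 1, so the missing rate is 1 / 1.4601636706 ≈ 0.6848547.

0.68485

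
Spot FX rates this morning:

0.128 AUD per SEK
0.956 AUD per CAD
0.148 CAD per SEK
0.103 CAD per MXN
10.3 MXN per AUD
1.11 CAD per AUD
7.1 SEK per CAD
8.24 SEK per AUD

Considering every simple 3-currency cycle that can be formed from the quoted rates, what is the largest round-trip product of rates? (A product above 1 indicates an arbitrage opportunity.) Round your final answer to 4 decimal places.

1.1659

CAD→AUD→SEK→CAD: 0.956 × 8.24 × 0.148 = 1.16586
CAD→AUD→MXN→CAD: 0.956 × 10.3 × 0.103 = 1.01422
CAD→SEK→AUD→CAD: 7.1 × 0.128 × 1.11 = 1.00877
Maximum is CAD→AUD→SEK→CAD at 1.1659; arbitrage exists.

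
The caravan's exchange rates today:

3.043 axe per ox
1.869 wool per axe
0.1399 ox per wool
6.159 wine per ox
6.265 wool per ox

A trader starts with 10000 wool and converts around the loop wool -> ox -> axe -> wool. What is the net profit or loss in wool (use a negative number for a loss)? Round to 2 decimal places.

-2043.37

10000 wool × 0.1399 = 1399 ox
1399 ox × 3.043 = 4257.157 axe
4257.157 axe × 1.869 = 7956.626433 wool
Net change: 7956.626433 − 10000 = -2043.373567 wool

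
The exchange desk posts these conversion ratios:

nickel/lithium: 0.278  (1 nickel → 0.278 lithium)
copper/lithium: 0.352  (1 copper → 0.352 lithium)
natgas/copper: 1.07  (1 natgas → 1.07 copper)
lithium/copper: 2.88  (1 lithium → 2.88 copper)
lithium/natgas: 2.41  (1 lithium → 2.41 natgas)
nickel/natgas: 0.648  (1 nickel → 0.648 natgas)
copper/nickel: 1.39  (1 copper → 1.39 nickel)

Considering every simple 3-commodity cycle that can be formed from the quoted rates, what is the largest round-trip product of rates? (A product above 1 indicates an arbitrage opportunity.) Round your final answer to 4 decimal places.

1.1129

lithium→copper→nickel→lithium: 2.88 × 1.39 × 0.278 = 1.11289
nickel→natgas→copper→nickel: 0.648 × 1.07 × 1.39 = 0.96377
lithium→natgas→copper→lithium: 2.41 × 1.07 × 0.352 = 0.90770
Maximum is lithium→copper→nickel→lithium at 1.1129; arbitrage exists.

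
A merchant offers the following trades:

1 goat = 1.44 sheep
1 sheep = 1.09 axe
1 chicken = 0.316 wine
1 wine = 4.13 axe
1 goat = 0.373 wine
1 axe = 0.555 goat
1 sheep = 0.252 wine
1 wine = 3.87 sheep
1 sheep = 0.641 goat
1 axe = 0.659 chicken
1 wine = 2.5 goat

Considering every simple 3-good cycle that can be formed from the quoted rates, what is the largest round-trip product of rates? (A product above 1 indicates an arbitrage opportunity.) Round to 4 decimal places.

sheep→goat→wine→sheep: 0.641 × 0.373 × 3.87 = 0.92529
sheep→wine→goat→sheep: 0.252 × 2.5 × 1.44 = 0.90720
sheep→axe→goat→sheep: 1.09 × 0.555 × 1.44 = 0.87113
wine→axe→chicken→wine: 4.13 × 0.659 × 0.316 = 0.86005
wine→axe→goat→wine: 4.13 × 0.555 × 0.373 = 0.85497
Maximum is sheep→goat→wine→sheep at 0.9253; no arbitrage — every cycle loses value.

0.9253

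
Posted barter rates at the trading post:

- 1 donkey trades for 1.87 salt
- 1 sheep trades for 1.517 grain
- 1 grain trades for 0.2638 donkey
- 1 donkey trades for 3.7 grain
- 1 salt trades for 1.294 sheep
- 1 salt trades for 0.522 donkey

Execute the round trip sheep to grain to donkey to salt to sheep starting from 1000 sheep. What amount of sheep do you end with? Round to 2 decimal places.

1000 sheep × 1.517 = 1517 grain
1517 grain × 0.2638 = 400.1846 donkey
400.1846 donkey × 1.87 = 748.345202 salt
748.345202 salt × 1.294 = 968.358691388 sheep

968.36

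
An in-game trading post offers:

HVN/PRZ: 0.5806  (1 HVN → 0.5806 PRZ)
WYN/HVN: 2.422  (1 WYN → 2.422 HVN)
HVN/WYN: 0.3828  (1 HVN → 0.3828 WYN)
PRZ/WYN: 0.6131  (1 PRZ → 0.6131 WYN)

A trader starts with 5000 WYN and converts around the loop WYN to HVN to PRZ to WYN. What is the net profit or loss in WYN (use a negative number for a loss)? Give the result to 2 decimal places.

-689.25

5000 WYN × 2.422 = 12110 HVN
12110 HVN × 0.5806 = 7031.066 PRZ
7031.066 PRZ × 0.6131 = 4310.7465646 WYN
Net change: 4310.7465646 − 5000 = -689.2534354 WYN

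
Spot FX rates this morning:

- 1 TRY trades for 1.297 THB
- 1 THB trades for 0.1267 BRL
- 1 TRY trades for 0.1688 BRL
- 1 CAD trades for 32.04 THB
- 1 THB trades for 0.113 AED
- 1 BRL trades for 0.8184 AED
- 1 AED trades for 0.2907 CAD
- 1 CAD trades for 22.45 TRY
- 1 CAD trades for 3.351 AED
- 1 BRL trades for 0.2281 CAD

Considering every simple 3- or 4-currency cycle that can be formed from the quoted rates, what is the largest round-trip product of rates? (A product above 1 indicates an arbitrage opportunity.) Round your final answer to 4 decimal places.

1.0525

CAD→THB→AED→CAD: 32.04 × 0.113 × 0.2907 = 1.05249
CAD→THB→BRL→AED→CAD: 32.04 × 0.1267 × 0.8184 × 0.2907 = 0.96578
TRY→THB→AED→CAD→TRY: 1.297 × 0.113 × 0.2907 × 22.45 = 0.95649
CAD→THB→BRL→CAD: 32.04 × 0.1267 × 0.2281 = 0.92596
TRY→BRL→AED→CAD→TRY: 0.1688 × 0.8184 × 0.2907 × 22.45 = 0.90157
TRY→BRL→CAD→TRY: 0.1688 × 0.2281 × 22.45 = 0.86440
TRY→THB→BRL→CAD→TRY: 1.297 × 0.1267 × 0.2281 × 22.45 = 0.84151
Maximum is CAD→THB→AED→CAD at 1.0525; arbitrage exists.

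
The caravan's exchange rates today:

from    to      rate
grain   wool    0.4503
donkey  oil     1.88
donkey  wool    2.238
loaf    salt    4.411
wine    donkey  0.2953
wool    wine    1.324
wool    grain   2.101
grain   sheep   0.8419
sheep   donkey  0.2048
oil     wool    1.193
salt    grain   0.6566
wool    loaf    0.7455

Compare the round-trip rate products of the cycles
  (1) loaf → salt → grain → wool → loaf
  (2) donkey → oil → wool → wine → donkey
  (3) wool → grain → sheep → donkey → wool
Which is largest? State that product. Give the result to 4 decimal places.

(1) 4.411 × 0.6566 × 0.4503 × 0.7455 = 0.97227
(2) 1.88 × 1.193 × 1.324 × 0.2953 = 0.87690
(3) 2.101 × 0.8419 × 0.2048 × 2.238 = 0.81073
Highest is cycle (1) at 0.9723 (≤1, no arbitrage).

0.9723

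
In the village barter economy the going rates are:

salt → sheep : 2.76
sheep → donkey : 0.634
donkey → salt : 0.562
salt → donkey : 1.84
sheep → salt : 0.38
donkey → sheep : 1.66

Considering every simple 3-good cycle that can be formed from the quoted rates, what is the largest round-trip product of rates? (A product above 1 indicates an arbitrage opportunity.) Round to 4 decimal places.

1.1607

salt→donkey→sheep→salt: 1.84 × 1.66 × 0.38 = 1.16067
salt→sheep→donkey→salt: 2.76 × 0.634 × 0.562 = 0.98341
Maximum is salt→donkey→sheep→salt at 1.1607; arbitrage exists.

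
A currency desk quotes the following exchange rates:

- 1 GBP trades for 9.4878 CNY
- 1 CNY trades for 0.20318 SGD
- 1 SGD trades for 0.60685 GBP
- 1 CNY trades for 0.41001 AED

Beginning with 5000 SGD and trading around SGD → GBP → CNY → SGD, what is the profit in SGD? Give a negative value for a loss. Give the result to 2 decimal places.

5000 SGD × 0.60685 = 3034.25 GBP
3034.25 GBP × 9.4878 = 28788.35715 CNY
28788.35715 CNY × 0.20318 = 5849.218405737 SGD
Net change: 5849.218405737 − 5000 = 849.218405737 SGD

849.22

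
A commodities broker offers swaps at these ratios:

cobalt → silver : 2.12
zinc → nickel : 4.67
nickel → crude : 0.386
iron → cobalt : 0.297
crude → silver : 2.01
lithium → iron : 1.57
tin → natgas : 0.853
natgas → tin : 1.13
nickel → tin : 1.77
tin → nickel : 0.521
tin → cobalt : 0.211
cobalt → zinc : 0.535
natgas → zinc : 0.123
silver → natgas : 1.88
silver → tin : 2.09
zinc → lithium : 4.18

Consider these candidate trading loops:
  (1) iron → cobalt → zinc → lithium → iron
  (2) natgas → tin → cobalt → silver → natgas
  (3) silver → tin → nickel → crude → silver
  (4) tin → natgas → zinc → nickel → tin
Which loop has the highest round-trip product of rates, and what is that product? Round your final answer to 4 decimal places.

1.0428

(1) 0.297 × 0.535 × 4.18 × 1.57 = 1.04276
(2) 1.13 × 0.211 × 2.12 × 1.88 = 0.95029
(3) 2.09 × 0.521 × 0.386 × 2.01 = 0.84483
(4) 0.853 × 0.123 × 4.67 × 1.77 = 0.86725
Highest is cycle (1) at 1.0428 (>1, arbitrage).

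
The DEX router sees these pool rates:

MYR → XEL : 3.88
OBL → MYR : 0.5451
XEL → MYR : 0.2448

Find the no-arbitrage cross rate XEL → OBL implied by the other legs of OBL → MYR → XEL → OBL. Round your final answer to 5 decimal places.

0.47282

Known legs of the cycle: 0.5451 × 3.88 = 2.114988
For no arbitrage the full-cycle product must be 1, so the missing rate is 1 / 2.114988 ≈ 0.4728159.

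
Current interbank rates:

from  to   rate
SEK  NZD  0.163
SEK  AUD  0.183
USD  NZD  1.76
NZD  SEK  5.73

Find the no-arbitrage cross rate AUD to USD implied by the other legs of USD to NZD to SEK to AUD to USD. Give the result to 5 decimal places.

0.54185

Known legs of the cycle: 1.76 × 5.73 × 0.183 = 1.8455184
For no arbitrage the full-cycle product must be 1, so the missing rate is 1 / 1.8455184 ≈ 0.5418532.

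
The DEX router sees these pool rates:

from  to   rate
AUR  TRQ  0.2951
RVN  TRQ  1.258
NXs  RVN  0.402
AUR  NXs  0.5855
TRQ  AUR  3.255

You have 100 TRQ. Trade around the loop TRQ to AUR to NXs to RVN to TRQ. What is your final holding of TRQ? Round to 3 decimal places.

96.379

100 TRQ × 3.255 = 325.5 AUR
325.5 AUR × 0.5855 = 190.58025 NXs
190.58025 NXs × 0.402 = 76.6132605 RVN
76.6132605 RVN × 1.258 = 96.379481709 TRQ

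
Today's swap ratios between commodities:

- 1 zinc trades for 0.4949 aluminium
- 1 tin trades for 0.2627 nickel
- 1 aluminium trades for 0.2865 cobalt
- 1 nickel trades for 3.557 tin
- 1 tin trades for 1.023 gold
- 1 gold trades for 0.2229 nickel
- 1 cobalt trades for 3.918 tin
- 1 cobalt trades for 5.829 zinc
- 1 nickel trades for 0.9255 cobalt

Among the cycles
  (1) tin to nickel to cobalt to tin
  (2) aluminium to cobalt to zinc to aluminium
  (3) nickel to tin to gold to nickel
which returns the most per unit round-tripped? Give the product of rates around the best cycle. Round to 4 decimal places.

0.9526

(1) 0.2627 × 0.9255 × 3.918 = 0.95258
(2) 0.2865 × 5.829 × 0.4949 = 0.82649
(3) 3.557 × 1.023 × 0.2229 = 0.81109
Highest is cycle (1) at 0.9526 (≤1, no arbitrage).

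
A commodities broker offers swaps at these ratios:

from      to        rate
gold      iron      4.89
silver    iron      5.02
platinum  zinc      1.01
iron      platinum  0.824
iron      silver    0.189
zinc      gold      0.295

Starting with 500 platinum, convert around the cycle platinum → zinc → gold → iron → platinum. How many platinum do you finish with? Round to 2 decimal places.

500 platinum × 1.01 = 505 zinc
505 zinc × 0.295 = 148.975 gold
148.975 gold × 4.89 = 728.48775 iron
728.48775 iron × 0.824 = 600.273906 platinum

600.27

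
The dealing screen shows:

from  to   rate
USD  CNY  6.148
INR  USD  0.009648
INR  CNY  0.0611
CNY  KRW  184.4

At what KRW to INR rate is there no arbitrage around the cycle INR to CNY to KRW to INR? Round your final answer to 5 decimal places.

Known legs of the cycle: 0.0611 × 184.4 = 11.26684
For no arbitrage the full-cycle product must be 1, so the missing rate is 1 / 11.26684 ≈ 0.0887560.

0.08876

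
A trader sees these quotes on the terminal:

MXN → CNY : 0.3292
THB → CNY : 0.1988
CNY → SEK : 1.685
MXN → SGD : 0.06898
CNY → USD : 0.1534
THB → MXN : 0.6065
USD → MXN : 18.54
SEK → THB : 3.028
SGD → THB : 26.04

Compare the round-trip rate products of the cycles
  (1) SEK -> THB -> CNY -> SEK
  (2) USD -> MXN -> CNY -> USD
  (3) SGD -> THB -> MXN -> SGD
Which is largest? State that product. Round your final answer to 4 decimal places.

1.0894

(1) 3.028 × 0.1988 × 1.685 = 1.01431
(2) 18.54 × 0.3292 × 0.1534 = 0.93626
(3) 26.04 × 0.6065 × 0.06898 = 1.08942
Highest is cycle (3) at 1.0894 (>1, arbitrage).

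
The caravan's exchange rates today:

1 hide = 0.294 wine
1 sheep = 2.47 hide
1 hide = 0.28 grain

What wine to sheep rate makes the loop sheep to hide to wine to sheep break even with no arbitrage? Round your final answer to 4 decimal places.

1.3771

Known legs of the cycle: 2.47 × 0.294 = 0.72618
For no arbitrage the full-cycle product must be 1, so the missing rate is 1 / 0.72618 ≈ 1.377069.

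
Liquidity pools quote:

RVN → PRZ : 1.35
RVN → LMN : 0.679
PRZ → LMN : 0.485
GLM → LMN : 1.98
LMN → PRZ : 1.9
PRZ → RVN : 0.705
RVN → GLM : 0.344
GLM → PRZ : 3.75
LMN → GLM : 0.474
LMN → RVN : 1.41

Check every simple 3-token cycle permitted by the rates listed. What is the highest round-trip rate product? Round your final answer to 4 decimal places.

0.9604

RVN→GLM→LMN→RVN: 0.344 × 1.98 × 1.41 = 0.96038
PRZ→LMN→RVN→PRZ: 0.485 × 1.41 × 1.35 = 0.92320
PRZ→RVN→LMN→PRZ: 0.705 × 0.679 × 1.9 = 0.90952
PRZ→RVN→GLM→PRZ: 0.705 × 0.344 × 3.75 = 0.90945
PRZ→LMN→GLM→PRZ: 0.485 × 0.474 × 3.75 = 0.86209
Maximum is RVN→GLM→LMN→RVN at 0.9604; no arbitrage — every cycle loses value.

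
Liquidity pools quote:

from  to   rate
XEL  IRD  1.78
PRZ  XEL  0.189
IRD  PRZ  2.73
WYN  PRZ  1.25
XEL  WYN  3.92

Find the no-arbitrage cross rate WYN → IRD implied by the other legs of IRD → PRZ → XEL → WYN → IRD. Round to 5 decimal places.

0.49441

Known legs of the cycle: 2.73 × 0.189 × 3.92 = 2.0226024
For no arbitrage the full-cycle product must be 1, so the missing rate is 1 / 2.0226024 ≈ 0.4944125.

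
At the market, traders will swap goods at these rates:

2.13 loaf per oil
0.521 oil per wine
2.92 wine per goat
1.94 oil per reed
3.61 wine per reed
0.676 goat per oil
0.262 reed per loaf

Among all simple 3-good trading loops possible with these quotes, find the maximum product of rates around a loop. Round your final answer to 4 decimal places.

loaf→reed→oil→loaf: 0.262 × 1.94 × 2.13 = 1.08264
wine→oil→goat→wine: 0.521 × 0.676 × 2.92 = 1.02841
Maximum is loaf→reed→oil→loaf at 1.0826; arbitrage exists.

1.0826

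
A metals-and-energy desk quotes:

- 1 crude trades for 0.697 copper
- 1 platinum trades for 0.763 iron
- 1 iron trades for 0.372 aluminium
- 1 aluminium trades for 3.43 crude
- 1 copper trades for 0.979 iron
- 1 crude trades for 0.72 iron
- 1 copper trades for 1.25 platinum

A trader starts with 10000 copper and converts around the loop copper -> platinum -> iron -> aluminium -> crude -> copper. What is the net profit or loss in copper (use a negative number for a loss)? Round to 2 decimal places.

-1517.88

10000 copper × 1.25 = 12500 platinum
12500 platinum × 0.763 = 9537.5 iron
9537.5 iron × 0.372 = 3547.95 aluminium
3547.95 aluminium × 3.43 = 12169.4685 crude
12169.4685 crude × 0.697 = 8482.1195445 copper
Net change: 8482.1195445 − 10000 = -1517.8804555 copper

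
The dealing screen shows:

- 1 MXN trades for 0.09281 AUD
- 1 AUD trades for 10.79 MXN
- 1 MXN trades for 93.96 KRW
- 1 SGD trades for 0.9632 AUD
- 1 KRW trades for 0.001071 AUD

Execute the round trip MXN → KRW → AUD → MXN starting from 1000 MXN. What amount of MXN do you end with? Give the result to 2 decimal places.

1085.81

1000 MXN × 93.96 = 93960 KRW
93960 KRW × 0.001071 = 100.63116 AUD
100.63116 AUD × 10.79 = 1085.8102164 MXN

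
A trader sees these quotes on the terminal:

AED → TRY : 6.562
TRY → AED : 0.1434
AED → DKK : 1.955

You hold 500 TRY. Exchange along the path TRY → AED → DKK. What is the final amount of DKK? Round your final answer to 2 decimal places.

140.17

500 TRY × 0.1434 = 71.7 AED
71.7 AED × 1.955 = 140.1735 DKK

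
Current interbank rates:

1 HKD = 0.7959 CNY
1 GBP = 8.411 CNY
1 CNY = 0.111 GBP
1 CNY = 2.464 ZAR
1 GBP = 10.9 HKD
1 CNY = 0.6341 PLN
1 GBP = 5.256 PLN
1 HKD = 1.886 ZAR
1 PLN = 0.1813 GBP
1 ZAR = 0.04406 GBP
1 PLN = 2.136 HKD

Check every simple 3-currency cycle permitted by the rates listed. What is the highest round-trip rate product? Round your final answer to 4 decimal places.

1.0780

PLN→HKD→CNY→PLN: 2.136 × 0.7959 × 0.6341 = 1.07800
PLN→GBP→CNY→PLN: 0.1813 × 8.411 × 0.6341 = 0.96695
GBP→HKD→CNY→GBP: 10.9 × 0.7959 × 0.111 = 0.96296
GBP→CNY→ZAR→GBP: 8.411 × 2.464 × 0.04406 = 0.91313
GBP→HKD→ZAR→GBP: 10.9 × 1.886 × 0.04406 = 0.90576
Maximum is PLN→HKD→CNY→PLN at 1.0780; arbitrage exists.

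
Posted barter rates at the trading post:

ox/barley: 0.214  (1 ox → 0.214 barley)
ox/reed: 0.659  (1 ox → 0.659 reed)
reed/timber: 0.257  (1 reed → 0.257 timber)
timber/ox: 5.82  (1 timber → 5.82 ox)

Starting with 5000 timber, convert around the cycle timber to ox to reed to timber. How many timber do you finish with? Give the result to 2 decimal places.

4928.46

5000 timber × 5.82 = 29100 ox
29100 ox × 0.659 = 19176.9 reed
19176.9 reed × 0.257 = 4928.4633 timber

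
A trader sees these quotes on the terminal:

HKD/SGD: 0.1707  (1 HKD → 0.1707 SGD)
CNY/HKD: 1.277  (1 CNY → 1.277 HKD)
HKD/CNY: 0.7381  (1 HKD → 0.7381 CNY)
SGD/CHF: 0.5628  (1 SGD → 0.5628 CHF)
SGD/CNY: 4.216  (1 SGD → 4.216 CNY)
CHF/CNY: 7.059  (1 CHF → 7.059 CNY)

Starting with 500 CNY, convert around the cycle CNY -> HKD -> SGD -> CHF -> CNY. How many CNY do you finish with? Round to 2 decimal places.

500 CNY × 1.277 = 638.5 HKD
638.5 HKD × 0.1707 = 108.99195 SGD
108.99195 SGD × 0.5628 = 61.34066946 CHF
61.34066946 CHF × 7.059 = 433.00378571814 CNY

433.00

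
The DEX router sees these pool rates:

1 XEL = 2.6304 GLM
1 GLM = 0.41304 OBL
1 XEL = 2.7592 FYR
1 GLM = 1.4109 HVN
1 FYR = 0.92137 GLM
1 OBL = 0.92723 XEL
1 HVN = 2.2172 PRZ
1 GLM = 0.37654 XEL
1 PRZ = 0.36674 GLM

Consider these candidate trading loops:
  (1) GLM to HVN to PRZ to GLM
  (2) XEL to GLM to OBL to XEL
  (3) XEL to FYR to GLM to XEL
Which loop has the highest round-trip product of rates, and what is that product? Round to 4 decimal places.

(1) 1.4109 × 2.2172 × 0.36674 = 1.14725
(2) 2.6304 × 0.41304 × 0.92723 = 1.00740
(3) 2.7592 × 0.92137 × 0.37654 = 0.95726
Highest is cycle (1) at 1.1473 (>1, arbitrage).

1.1473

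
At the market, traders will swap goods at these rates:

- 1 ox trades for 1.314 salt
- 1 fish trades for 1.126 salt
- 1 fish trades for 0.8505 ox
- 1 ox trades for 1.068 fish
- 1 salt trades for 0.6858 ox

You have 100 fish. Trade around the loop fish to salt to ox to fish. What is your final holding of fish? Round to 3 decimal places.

100 fish × 1.126 = 112.6 salt
112.6 salt × 0.6858 = 77.22108 ox
77.22108 ox × 1.068 = 82.47211344 fish

82.472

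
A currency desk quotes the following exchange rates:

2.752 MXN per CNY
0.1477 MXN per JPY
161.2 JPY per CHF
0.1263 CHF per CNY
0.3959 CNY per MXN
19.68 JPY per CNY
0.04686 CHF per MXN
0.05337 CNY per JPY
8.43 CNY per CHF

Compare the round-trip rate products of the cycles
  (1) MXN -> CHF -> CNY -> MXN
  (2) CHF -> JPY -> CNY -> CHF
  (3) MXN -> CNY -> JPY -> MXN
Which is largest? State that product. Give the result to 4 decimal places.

1.1508

(1) 0.04686 × 8.43 × 2.752 = 1.08712
(2) 161.2 × 0.05337 × 0.1263 = 1.08659
(3) 0.3959 × 19.68 × 0.1477 = 1.15078
Highest is cycle (3) at 1.1508 (>1, arbitrage).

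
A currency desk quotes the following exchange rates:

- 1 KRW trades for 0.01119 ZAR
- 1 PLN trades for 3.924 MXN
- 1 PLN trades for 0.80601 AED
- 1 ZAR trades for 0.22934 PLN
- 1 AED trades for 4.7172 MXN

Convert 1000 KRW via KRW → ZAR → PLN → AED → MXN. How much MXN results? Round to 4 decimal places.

9.7574

1000 KRW × 0.01119 = 11.19 ZAR
11.19 ZAR × 0.22934 = 2.5663146 PLN
2.5663146 PLN × 0.80601 = 2.068475230746 AED
2.068475230746 AED × 4.7172 = 9.7574113584750312 MXN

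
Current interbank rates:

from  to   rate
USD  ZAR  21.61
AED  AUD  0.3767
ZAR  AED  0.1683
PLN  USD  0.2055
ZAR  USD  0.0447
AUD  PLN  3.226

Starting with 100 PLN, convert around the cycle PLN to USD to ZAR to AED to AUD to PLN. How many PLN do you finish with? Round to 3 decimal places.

100 PLN × 0.2055 = 20.55 USD
20.55 USD × 21.61 = 444.0855 ZAR
444.0855 ZAR × 0.1683 = 74.73958965 AED
74.73958965 AED × 0.3767 = 28.154403421155 AUD
28.154403421155 AUD × 3.226 = 90.82610543664603 PLN

90.826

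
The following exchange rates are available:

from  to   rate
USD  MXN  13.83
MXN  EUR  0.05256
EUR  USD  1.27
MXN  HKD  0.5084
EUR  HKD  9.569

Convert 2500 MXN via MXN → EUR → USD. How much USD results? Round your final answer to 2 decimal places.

2500 MXN × 0.05256 = 131.4 EUR
131.4 EUR × 1.27 = 166.878 USD

166.88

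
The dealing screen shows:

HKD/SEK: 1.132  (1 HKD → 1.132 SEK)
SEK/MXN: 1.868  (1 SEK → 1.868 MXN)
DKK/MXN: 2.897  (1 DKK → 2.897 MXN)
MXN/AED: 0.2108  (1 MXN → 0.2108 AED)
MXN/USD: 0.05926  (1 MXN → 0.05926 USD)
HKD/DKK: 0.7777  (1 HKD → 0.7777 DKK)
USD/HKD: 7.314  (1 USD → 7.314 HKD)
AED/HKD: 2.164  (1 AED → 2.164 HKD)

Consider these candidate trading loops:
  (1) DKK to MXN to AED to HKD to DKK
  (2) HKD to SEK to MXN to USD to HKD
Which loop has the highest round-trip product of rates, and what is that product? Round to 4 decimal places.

1.0278

(1) 2.897 × 0.2108 × 2.164 × 0.7777 = 1.02775
(2) 1.132 × 1.868 × 0.05926 × 7.314 = 0.91652
Highest is cycle (1) at 1.0278 (>1, arbitrage).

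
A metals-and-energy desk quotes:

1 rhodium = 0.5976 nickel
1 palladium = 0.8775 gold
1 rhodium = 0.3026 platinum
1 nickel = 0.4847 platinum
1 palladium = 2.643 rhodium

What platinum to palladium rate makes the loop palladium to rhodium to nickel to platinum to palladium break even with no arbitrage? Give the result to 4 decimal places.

1.3062

Known legs of the cycle: 2.643 × 0.5976 × 0.4847 = 0.76556271096
For no arbitrage the full-cycle product must be 1, so the missing rate is 1 / 0.76556271096 ≈ 1.306229.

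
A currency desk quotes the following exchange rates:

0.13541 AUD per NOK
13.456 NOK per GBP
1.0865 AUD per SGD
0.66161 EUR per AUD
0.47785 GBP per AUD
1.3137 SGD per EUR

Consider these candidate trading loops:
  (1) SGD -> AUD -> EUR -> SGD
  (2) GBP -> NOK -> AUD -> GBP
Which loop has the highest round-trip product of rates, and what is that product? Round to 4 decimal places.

0.9443

(1) 1.0865 × 0.66161 × 1.3137 = 0.94434
(2) 13.456 × 0.13541 × 0.47785 = 0.87068
Highest is cycle (1) at 0.9443 (≤1, no arbitrage).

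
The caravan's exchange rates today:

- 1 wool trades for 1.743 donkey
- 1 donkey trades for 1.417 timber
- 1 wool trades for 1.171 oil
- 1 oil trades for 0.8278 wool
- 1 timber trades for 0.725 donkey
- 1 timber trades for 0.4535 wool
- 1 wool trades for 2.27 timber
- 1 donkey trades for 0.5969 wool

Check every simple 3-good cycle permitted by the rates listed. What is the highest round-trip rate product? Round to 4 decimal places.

donkey→timber→wool→donkey: 1.417 × 0.4535 × 1.743 = 1.12007
donkey→wool→timber→donkey: 0.5969 × 2.27 × 0.725 = 0.98235
Maximum is donkey→timber→wool→donkey at 1.1201; arbitrage exists.

1.1201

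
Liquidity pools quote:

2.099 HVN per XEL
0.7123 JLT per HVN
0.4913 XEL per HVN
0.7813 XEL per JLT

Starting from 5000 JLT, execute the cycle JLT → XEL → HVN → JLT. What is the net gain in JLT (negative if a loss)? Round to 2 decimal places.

840.68

5000 JLT × 0.7813 = 3906.5 XEL
3906.5 XEL × 2.099 = 8199.7435 HVN
8199.7435 HVN × 0.7123 = 5840.67729505 JLT
Net change: 5840.67729505 − 5000 = 840.67729505 JLT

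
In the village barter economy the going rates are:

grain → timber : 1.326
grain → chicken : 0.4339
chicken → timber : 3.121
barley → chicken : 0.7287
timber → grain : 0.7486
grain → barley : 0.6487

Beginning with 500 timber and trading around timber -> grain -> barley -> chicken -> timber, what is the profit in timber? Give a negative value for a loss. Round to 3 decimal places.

500 timber × 0.7486 = 374.3 grain
374.3 grain × 0.6487 = 242.80841 barley
242.80841 barley × 0.7287 = 176.934488367 chicken
176.934488367 chicken × 3.121 = 552.212538193407 timber
Net change: 552.212538193407 − 500 = 52.212538193407 timber

52.213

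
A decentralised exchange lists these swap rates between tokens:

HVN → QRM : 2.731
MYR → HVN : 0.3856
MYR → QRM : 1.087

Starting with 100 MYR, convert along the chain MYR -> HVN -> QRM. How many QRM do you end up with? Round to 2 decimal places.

100 MYR × 0.3856 = 38.56 HVN
38.56 HVN × 2.731 = 105.30736 QRM

105.31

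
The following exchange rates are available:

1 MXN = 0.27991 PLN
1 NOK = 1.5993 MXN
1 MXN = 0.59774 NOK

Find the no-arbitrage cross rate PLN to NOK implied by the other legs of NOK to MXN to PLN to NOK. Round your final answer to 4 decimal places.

Known legs of the cycle: 1.5993 × 0.27991 = 0.447660063
For no arbitrage the full-cycle product must be 1, so the missing rate is 1 / 0.447660063 ≈ 2.233838.

2.2338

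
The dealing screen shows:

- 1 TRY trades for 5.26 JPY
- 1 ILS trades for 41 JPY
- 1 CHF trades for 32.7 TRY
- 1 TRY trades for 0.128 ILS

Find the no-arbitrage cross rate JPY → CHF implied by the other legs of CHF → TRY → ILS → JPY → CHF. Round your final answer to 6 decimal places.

0.005827

Known legs of the cycle: 32.7 × 0.128 × 41 = 171.6096
For no arbitrage the full-cycle product must be 1, so the missing rate is 1 / 171.6096 ≈ 0.00582718.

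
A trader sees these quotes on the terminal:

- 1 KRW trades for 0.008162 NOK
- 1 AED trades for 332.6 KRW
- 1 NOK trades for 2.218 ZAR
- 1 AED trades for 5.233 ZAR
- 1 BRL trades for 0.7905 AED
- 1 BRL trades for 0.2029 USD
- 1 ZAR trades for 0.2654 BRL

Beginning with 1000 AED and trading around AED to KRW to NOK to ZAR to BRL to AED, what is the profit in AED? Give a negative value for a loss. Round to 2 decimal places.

1000 AED × 332.6 = 332600 KRW
332600 KRW × 0.008162 = 2714.6812 NOK
2714.6812 NOK × 2.218 = 6021.1629016 ZAR
6021.1629016 ZAR × 0.2654 = 1598.01663408464 BRL
1598.01663408464 BRL × 0.7905 = 1263.23214924390792 AED
Net change: 1263.23214924390792 − 1000 = 263.23214924390792 AED

263.23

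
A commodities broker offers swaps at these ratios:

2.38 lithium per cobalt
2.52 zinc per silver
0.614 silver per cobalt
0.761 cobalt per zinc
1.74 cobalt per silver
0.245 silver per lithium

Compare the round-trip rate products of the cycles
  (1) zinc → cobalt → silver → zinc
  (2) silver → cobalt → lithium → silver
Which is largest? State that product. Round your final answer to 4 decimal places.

1.1775

(1) 0.761 × 0.614 × 2.52 = 1.17748
(2) 1.74 × 2.38 × 0.245 = 1.01459
Highest is cycle (1) at 1.1775 (>1, arbitrage).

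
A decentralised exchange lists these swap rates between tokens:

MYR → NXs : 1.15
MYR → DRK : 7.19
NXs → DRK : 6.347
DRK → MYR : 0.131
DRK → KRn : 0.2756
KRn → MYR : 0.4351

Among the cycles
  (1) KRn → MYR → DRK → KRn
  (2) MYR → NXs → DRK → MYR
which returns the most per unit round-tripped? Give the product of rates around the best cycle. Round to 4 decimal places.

(1) 0.4351 × 7.19 × 0.2756 = 0.86218
(2) 1.15 × 6.347 × 0.131 = 0.95618
Highest is cycle (2) at 0.9562 (≤1, no arbitrage).

0.9562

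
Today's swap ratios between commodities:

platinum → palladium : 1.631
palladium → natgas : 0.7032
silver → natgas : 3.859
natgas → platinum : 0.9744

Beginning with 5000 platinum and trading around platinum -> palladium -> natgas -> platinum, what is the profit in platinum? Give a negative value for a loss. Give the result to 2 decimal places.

587.79

5000 platinum × 1.631 = 8155 palladium
8155 palladium × 0.7032 = 5734.596 natgas
5734.596 natgas × 0.9744 = 5587.7903424 platinum
Net change: 5587.7903424 − 5000 = 587.7903424 platinum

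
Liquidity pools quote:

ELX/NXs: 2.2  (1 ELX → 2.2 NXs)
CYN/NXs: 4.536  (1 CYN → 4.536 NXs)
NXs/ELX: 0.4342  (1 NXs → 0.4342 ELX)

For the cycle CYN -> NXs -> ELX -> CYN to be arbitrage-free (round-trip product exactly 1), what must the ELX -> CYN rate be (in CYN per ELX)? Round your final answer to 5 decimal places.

0.50774

Known legs of the cycle: 4.536 × 0.4342 = 1.9695312
For no arbitrage the full-cycle product must be 1, so the missing rate is 1 / 1.9695312 ≈ 0.5077350.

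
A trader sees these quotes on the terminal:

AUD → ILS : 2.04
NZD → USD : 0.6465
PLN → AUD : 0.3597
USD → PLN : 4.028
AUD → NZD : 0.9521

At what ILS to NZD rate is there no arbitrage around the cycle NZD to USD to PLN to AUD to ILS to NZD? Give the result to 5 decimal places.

0.52332

Known legs of the cycle: 0.6465 × 4.028 × 0.3597 × 2.04 = 1.910858798376
For no arbitrage the full-cycle product must be 1, so the missing rate is 1 / 1.910858798376 ≈ 0.5233249.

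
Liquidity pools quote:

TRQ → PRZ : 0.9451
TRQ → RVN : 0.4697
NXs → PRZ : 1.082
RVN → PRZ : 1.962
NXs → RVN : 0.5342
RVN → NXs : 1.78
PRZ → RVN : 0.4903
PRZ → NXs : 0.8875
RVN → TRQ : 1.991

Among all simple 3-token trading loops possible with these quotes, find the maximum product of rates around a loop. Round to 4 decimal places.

0.9443

NXs→PRZ→RVN→NXs: 1.082 × 0.4903 × 1.78 = 0.94430
NXs→RVN→PRZ→NXs: 0.5342 × 1.962 × 0.8875 = 0.93019
TRQ→PRZ→RVN→TRQ: 0.9451 × 0.4903 × 1.991 = 0.92259
Maximum is NXs→PRZ→RVN→NXs at 0.9443; no arbitrage — every cycle loses value.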